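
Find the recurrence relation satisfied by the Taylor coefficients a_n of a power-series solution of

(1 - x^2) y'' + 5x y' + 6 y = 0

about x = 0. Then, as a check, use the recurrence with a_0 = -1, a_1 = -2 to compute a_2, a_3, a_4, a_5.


Substitute y = sum_n a_n x^n.
(1 - 1 x^2) y'' contributes (n+2)(n+1) a_{n+2} - n(n-1) a_n at x^n.
5 x y'(x) contributes 5 n a_n at x^n.
6 y(x) contributes 6 a_n at x^n.
Matching x^n: (n+2)(n+1) a_{n+2} + (-n(n-1) + 5 n + 6) a_n = 0.
Thus a_{n+2} = (n(n-1) - 5 n - 6) / ((n+1)(n+2)) * a_n.

Check with a_0 = -1, a_1 = -2 (apply the recurrence for n = 0, 1, 2, 3): a_0 = -1, a_1 = -2, a_2 = 3, a_3 = 11/3, a_4 = -7/2, a_5 = -11/4.

a_(n+2) = (n(n-1) - 5 n - 6) / ((n+1)(n+2)) * a_n; check: a_0 = -1, a_1 = -2, a_2 = 3, a_3 = 11/3, a_4 = -7/2, a_5 = -11/4


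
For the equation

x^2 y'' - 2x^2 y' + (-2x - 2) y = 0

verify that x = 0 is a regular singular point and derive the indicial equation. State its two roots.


Divide by x^2 to reach normal form y'' + P_1(x) y' + P_2(x) y = 0 with P_1(x) = -2 and P_2(x) = -2/x - 2/x^2.
x = 0 is a singular point because the y-coefficient -2/x - 2/x^2 has a pole at x = 0.
It is a regular singular point because x P_1(x) = p(x) = -2x and x^2 P_2(x) = q(x) = -2x - 2 are polynomials, hence analytic at x = 0.
p(0) = 0,  q(0) = -2.
Indicial equation: r(r-1) + p(0) r + q(0) = 0, i.e. r^2 + (p(0) - 1) r + q(0) = 0, i.e. r^2 - 1 r - 2 = 0.
Discriminant: (-1)^2 - 4(-2) = 9, so r = (1 ± 3)/2.
Solving: r_1 = 2, r_2 = -1.

indicial: r^2 - 1 r - 2 = 0; roots r_1 = 2, r_2 = -1


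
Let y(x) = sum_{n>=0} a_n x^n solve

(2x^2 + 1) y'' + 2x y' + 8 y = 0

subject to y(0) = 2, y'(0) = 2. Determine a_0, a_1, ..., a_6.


Ansatz: y(x) = sum_{n>=0} a_n x^n, so y'(x) = sum_{n>=1} n a_n x^(n-1) and y''(x) = sum_{n>=2} n(n-1) a_n x^(n-2).
Substitute into P(x) y'' + Q(x) y' + R(x) y = 0 with P(x) = 2x^2 + 1, Q(x) = 2x, R(x) = 8, and match powers of x.
Initial conditions: a_0 = 2, a_1 = 2.
Setting the coefficient of each power of x to zero and solving order by order (substituting the coefficients already found):
  x^0: 2 a_2 + 8 a_0 = 0  ->  2 a_2 = -8 a_0 = -16  ->  a_2 = -8
  x^1: 6 a_3 + 10 a_1 = 0  ->  6 a_3 = -10 a_1 = -20  ->  a_3 = -10/3
  x^2: 12 a_4 + 16 a_2 = 0  ->  12 a_4 = -16 a_2 = 128  ->  a_4 = 32/3
  x^3: 20 a_5 + 26 a_3 = 0  ->  20 a_5 = -26 a_3 = 260/3  ->  a_5 = 13/3
  x^4: 30 a_6 + 40 a_4 = 0  ->  30 a_6 = -40 a_4 = -1280/3  ->  a_6 = -128/9
Truncated series: y(x) = 2 + 2 x - 8 x^2 - (10/3) x^3 + (32/3) x^4 + (13/3) x^5 - (128/9) x^6 + O(x^7).

a_0 = 2; a_1 = 2; a_2 = -8; a_3 = -10/3; a_4 = 32/3; a_5 = 13/3; a_6 = -128/9


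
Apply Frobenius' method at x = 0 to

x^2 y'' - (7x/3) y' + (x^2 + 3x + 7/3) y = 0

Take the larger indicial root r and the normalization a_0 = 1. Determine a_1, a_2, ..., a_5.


Write in Frobenius form y'' + (p(x)/x) y' + (q(x)/x^2) y = 0:
  p(x) = -7/3,  q(x) = x^2 + 3x + 7/3.
Indicial equation: r(r-1) + (-7/3) r + (7/3) = 0 -> roots r_1 = 7/3, r_2 = 1.
Take r = r_1 = 7/3. Let y(x) = x^r sum_{n>=0} a_n x^n with a_0 = 1.
Substitute y = x^r sum a_n x^n and match x^{r+n}. The recurrence is
  D(n) a_n + 3 a_{n-1} + 1 a_{n-2} = 0,  where D(n) = (r+n)(r+n-1) + (-7/3)(r+n) + (7/3).
  a_n = [-3 a_{n-1} - 1 a_{n-2}] / D(n).
Since the indicial polynomial factors as (r - r_1)(r - r_2), D(n) = (r_1 + n - r_1)(r_1 + n - r_2) = n(n + 4/3).
Evaluating step by step (a_0 = 1):
  n = 1: D(1) = 1(1 + 4/3) = 7/3; numerator = -3(1) = -3; a_1 = (-3)/(7/3) = -9/7
  n = 2: D(2) = 2(2 + 4/3) = 20/3; numerator = -3(-9/7) - 1(1) = 20/7; a_2 = (20/7)/(20/3) = 3/7
  n = 3: D(3) = 3(3 + 4/3) = 13; numerator = -3(3/7) - 1(-9/7) = 0; a_3 = (0)/(13) = 0
  n = 4: D(4) = 4(4 + 4/3) = 64/3; numerator = -3(0) - 1(3/7) = -3/7; a_4 = (-3/7)/(64/3) = -9/448
  n = 5: D(5) = 5(5 + 4/3) = 95/3; numerator = -3(-9/448) - 1(0) = 27/448; a_5 = (27/448)/(95/3) = 81/42560

r = 7/3; a_0 = 1; a_1 = -9/7; a_2 = 3/7; a_3 = 0; a_4 = -9/448; a_5 = 81/42560


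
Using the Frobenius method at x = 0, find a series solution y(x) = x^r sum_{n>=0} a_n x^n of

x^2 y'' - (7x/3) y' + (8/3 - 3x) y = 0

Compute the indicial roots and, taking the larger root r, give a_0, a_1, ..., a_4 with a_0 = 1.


Write in Frobenius form y'' + (p(x)/x) y' + (q(x)/x^2) y = 0:
  p(x) = -7/3,  q(x) = 8/3 - 3x.
Indicial equation: r(r-1) + (-7/3) r + (8/3) = 0 -> roots r_1 = 2, r_2 = 4/3.
Take r = r_1 = 2. Let y(x) = x^r sum_{n>=0} a_n x^n with a_0 = 1.
Substitute y = x^r sum a_n x^n and match x^{r+n}. The recurrence is
  D(n) a_n - 3 a_{n-1} = 0,  where D(n) = (r+n)(r+n-1) + (-7/3)(r+n) + (8/3).
  a_n = 3 / D(n) * a_{n-1}.
Since the indicial polynomial factors as (r - r_1)(r - r_2), D(n) = (r_1 + n - r_1)(r_1 + n - r_2) = n(n + 2/3).
Evaluating step by step (a_0 = 1):
  n = 1: D(1) = 1(1 + 2/3) = 5/3; numerator = 3(1) = 3; a_1 = (3)/(5/3) = 9/5
  n = 2: D(2) = 2(2 + 2/3) = 16/3; numerator = 3(9/5) = 27/5; a_2 = (27/5)/(16/3) = 81/80
  n = 3: D(3) = 3(3 + 2/3) = 11; numerator = 3(81/80) = 243/80; a_3 = (243/80)/(11) = 243/880
  n = 4: D(4) = 4(4 + 2/3) = 56/3; numerator = 3(243/880) = 729/880; a_4 = (729/880)/(56/3) = 2187/49280

r = 2; a_0 = 1; a_1 = 9/5; a_2 = 81/80; a_3 = 243/880; a_4 = 2187/49280


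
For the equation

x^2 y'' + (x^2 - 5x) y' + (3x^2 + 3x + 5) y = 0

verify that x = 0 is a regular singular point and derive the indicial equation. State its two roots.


Divide by x^2 to reach normal form y'' + P_1(x) y' + P_2(x) y = 0 with P_1(x) = 1 - 5/x and P_2(x) = 3 + 3/x + 5/x^2.
x = 0 is a singular point because the y'-coefficient 1 - 5/x has a pole at x = 0 and the y-coefficient 3 + 3/x + 5/x^2 has a pole at x = 0.
It is a regular singular point because x P_1(x) = p(x) = x - 5 and x^2 P_2(x) = q(x) = 3x^2 + 3x + 5 are polynomials, hence analytic at x = 0.
p(0) = -5,  q(0) = 5.
Indicial equation: r(r-1) + p(0) r + q(0) = 0, i.e. r^2 + (p(0) - 1) r + q(0) = 0, i.e. r^2 - 6 r + 5 = 0.
Discriminant: (-6)^2 - 4(5) = 16, so r = (6 ± 4)/2.
Solving: r_1 = 5, r_2 = 1.

indicial: r^2 - 6 r + 5 = 0; roots r_1 = 5, r_2 = 1


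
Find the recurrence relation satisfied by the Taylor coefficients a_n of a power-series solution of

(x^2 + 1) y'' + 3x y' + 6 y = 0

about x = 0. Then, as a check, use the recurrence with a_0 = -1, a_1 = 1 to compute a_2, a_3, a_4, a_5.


Substitute y = sum_n a_n x^n.
(1 + 1 x^2) y'' contributes (n+2)(n+1) a_{n+2} + n(n-1) a_n at x^n.
3 x y'(x) contributes 3 n a_n at x^n.
6 y(x) contributes 6 a_n at x^n.
Matching x^n: (n+2)(n+1) a_{n+2} + (n(n-1) + 3 n + 6) a_n = 0.
Thus a_{n+2} = (-n(n-1) - 3 n - 6) / ((n+1)(n+2)) * a_n.

Check with a_0 = -1, a_1 = 1 (apply the recurrence for n = 0, 1, 2, 3): a_0 = -1, a_1 = 1, a_2 = 3, a_3 = -3/2, a_4 = -7/2, a_5 = 63/40.

a_(n+2) = (-n(n-1) - 3 n - 6) / ((n+1)(n+2)) * a_n; check: a_0 = -1, a_1 = 1, a_2 = 3, a_3 = -3/2, a_4 = -7/2, a_5 = 63/40


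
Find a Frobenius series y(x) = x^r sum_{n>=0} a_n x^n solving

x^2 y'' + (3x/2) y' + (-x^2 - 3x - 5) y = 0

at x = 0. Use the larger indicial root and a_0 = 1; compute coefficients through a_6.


Write in Frobenius form y'' + (p(x)/x) y' + (q(x)/x^2) y = 0:
  p(x) = 3/2,  q(x) = -x^2 - 3x - 5.
Indicial equation: r(r-1) + (3/2) r + (-5) = 0 -> roots r_1 = 2, r_2 = -5/2.
Take r = r_1 = 2. Let y(x) = x^r sum_{n>=0} a_n x^n with a_0 = 1.
Substitute y = x^r sum a_n x^n and match x^{r+n}. The recurrence is
  D(n) a_n - 3 a_{n-1} - 1 a_{n-2} = 0,  where D(n) = (r+n)(r+n-1) + (3/2)(r+n) + (-5).
  a_n = [3 a_{n-1} + 1 a_{n-2}] / D(n).
Since the indicial polynomial factors as (r - r_1)(r - r_2), D(n) = (r_1 + n - r_1)(r_1 + n - r_2) = n(n + 9/2).
Evaluating step by step (a_0 = 1):
  n = 1: D(1) = 1(1 + 9/2) = 11/2; numerator = 3(1) = 3; a_1 = (3)/(11/2) = 6/11
  n = 2: D(2) = 2(2 + 9/2) = 13; numerator = 3(6/11) + 1(1) = 29/11; a_2 = (29/11)/(13) = 29/143
  n = 3: D(3) = 3(3 + 9/2) = 45/2; numerator = 3(29/143) + 1(6/11) = 15/13; a_3 = (15/13)/(45/2) = 2/39
  n = 4: D(4) = 4(4 + 9/2) = 34; numerator = 3(2/39) + 1(29/143) = 51/143; a_4 = (51/143)/(34) = 3/286
  n = 5: D(5) = 5(5 + 9/2) = 95/2; numerator = 3(3/286) + 1(2/39) = 71/858; a_5 = (71/858)/(95/2) = 71/40755
  n = 6: D(6) = 6(6 + 9/2) = 63; numerator = 3(71/40755) + 1(3/286) = 427/27170; a_6 = (427/27170)/(63) = 61/244530

r = 2; a_0 = 1; a_1 = 6/11; a_2 = 29/143; a_3 = 2/39; a_4 = 3/286; a_5 = 71/40755; a_6 = 61/244530


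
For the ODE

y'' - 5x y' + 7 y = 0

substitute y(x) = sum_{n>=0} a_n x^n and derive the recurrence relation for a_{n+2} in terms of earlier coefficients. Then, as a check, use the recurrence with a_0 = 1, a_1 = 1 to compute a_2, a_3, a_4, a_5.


Substitute y = sum_n a_n x^n.
y''(x) has coefficient (n+2)(n+1) a_{n+2} at x^n;
-5 x y'(x) has coefficient -5 n a_n at x^n (shift);
7 y(x) has coefficient 7 a_n at x^n.
Matching x^n: (n+2)(n+1) a_{n+2} + (-5n + 7) a_n = 0.
Thus a_{n+2} = (5n - 7) / ((n+1)(n+2)) * a_n.

Check with a_0 = 1, a_1 = 1 (apply the recurrence for n = 0, 1, 2, 3): a_0 = 1, a_1 = 1, a_2 = -7/2, a_3 = -1/3, a_4 = -7/8, a_5 = -2/15.

a_(n+2) = (5n - 7) / ((n+1)(n+2)) * a_n; check: a_0 = 1, a_1 = 1, a_2 = -7/2, a_3 = -1/3, a_4 = -7/8, a_5 = -2/15


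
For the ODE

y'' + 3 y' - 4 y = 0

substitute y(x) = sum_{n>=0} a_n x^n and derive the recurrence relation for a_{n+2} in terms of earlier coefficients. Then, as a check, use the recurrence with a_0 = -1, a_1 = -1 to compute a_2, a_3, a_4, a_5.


Substitute y = sum_n a_n x^n.
y''(x) has coefficient (n+2)(n+1) a_{n+2} at x^n;
3 y'(x) has coefficient 3 (n+1) a_{n+1} at x^n;
-4 y(x) has coefficient -4 a_n at x^n.
Matching x^n: (n+2)(n+1) a_{n+2} + 3 (n+1) a_{n+1} - 4 a_n = 0.
Thus a_{n+2} = [-3 (n+1) a_{n+1} + 4 a_n] / ((n+1)(n+2)).

Check with a_0 = -1, a_1 = -1 (apply the recurrence for n = 0, 1, 2, 3): a_0 = -1, a_1 = -1, a_2 = -1/2, a_3 = -1/6, a_4 = -1/24, a_5 = -1/120.

a_(n+2) = [-3 (n+1) a_(n+1) + 4 a_n] / ((n+1)(n+2)); check: a_0 = -1, a_1 = -1, a_2 = -1/2, a_3 = -1/6, a_4 = -1/24, a_5 = -1/120


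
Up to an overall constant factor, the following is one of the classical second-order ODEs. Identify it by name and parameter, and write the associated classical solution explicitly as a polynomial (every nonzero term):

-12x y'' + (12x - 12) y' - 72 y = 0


All three coefficients share the factor -12; dividing through by -12 gives  x y'' + (1 - x) y' + 6 y = 0.
This matches the Laguerre equation x y'' + (1 - x) y' + n y = 0 with n = 6; the polynomial solution is L_6(x).
With y = sum_k a_k x^k, matching x^k gives (k+1)k a_{k+1} + (k+1) a_{k+1} - k a_k + n a_k = 0, i.e. (k+1)^2 a_{k+1} = (k - n) a_k = (k - 6) a_k. The right side vanishes at k = 6, so the series terminates at degree 6.
Standard normalization L_n(0) = 1 gives a_0 = 1. Work upward with a_{k+1} = (k - 6) a_k / (k+1)^2:
  a_1 = (0 - 6)(1) / 1^2 = -6/1 = -6
  a_2 = (1 - 6)(-6) / 2^2 = 30/4 = 15/2
  a_3 = (2 - 6)(15/2) / 3^2 = -30/9 = -10/3
  a_4 = (3 - 6)(-10/3) / 4^2 = 10/16 = 5/8
  a_5 = (4 - 6)(5/8) / 5^2 = (-5/4)/25 = -1/20
  a_6 = (5 - 6)(-1/20) / 6^2 = (1/20)/36 = 1/720
Hence L_6(x) = x^6/720 - x^5/20 + 5 x^4/8 - 10 x^3/3 + 15 x^2/2 - 6 x + 1.

L_6(x); series = x^6/720 - x^5/20 + 5 x^4/8 - 10 x^3/3 + 15 x^2/2 - 6 x + 1


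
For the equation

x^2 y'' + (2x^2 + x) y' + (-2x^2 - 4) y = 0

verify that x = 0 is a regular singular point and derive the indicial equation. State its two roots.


Divide by x^2 to reach normal form y'' + P_1(x) y' + P_2(x) y = 0 with P_1(x) = 2 + 1/x and P_2(x) = -2 - 4/x^2.
x = 0 is a singular point because the y'-coefficient 2 + 1/x has a pole at x = 0 and the y-coefficient -2 - 4/x^2 has a pole at x = 0.
It is a regular singular point because x P_1(x) = p(x) = 2x + 1 and x^2 P_2(x) = q(x) = -2x^2 - 4 are polynomials, hence analytic at x = 0.
p(0) = 1,  q(0) = -4.
Indicial equation: r(r-1) + p(0) r + q(0) = 0, i.e. r^2 + (p(0) - 1) r + q(0) = 0, i.e. r^2 - 4 = 0.
Discriminant: (0)^2 - 4(-4) = 16, so r = (0 ± 4)/2.
Solving: r_1 = 2, r_2 = -2.

indicial: r^2 - 4 = 0; roots r_1 = 2, r_2 = -2


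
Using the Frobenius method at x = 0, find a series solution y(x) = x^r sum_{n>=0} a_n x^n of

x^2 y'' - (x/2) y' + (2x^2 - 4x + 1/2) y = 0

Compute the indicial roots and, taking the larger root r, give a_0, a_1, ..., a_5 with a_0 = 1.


Write in Frobenius form y'' + (p(x)/x) y' + (q(x)/x^2) y = 0:
  p(x) = -1/2,  q(x) = 2x^2 - 4x + 1/2.
Indicial equation: r(r-1) + (-1/2) r + (1/2) = 0 -> roots r_1 = 1, r_2 = 1/2.
Take r = r_1 = 1. Let y(x) = x^r sum_{n>=0} a_n x^n with a_0 = 1.
Substitute y = x^r sum a_n x^n and match x^{r+n}. The recurrence is
  D(n) a_n - 4 a_{n-1} + 2 a_{n-2} = 0,  where D(n) = (r+n)(r+n-1) + (-1/2)(r+n) + (1/2).
  a_n = [4 a_{n-1} - 2 a_{n-2}] / D(n).
Since the indicial polynomial factors as (r - r_1)(r - r_2), D(n) = (r_1 + n - r_1)(r_1 + n - r_2) = n(n + 1/2).
Evaluating step by step (a_0 = 1):
  n = 1: D(1) = 1(1 + 1/2) = 3/2; numerator = 4(1) = 4; a_1 = (4)/(3/2) = 8/3
  n = 2: D(2) = 2(2 + 1/2) = 5; numerator = 4(8/3) - 2(1) = 26/3; a_2 = (26/3)/(5) = 26/15
  n = 3: D(3) = 3(3 + 1/2) = 21/2; numerator = 4(26/15) - 2(8/3) = 8/5; a_3 = (8/5)/(21/2) = 16/105
  n = 4: D(4) = 4(4 + 1/2) = 18; numerator = 4(16/105) - 2(26/15) = -20/7; a_4 = (-20/7)/(18) = -10/63
  n = 5: D(5) = 5(5 + 1/2) = 55/2; numerator = 4(-10/63) - 2(16/105) = -296/315; a_5 = (-296/315)/(55/2) = -592/17325

r = 1; a_0 = 1; a_1 = 8/3; a_2 = 26/15; a_3 = 16/105; a_4 = -10/63; a_5 = -592/17325


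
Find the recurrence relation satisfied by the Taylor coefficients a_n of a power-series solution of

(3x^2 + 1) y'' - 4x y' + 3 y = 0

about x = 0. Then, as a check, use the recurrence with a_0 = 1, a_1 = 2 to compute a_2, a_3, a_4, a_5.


Substitute y = sum_n a_n x^n.
(1 + 3 x^2) y'' contributes (n+2)(n+1) a_{n+2} + 3 n(n-1) a_n at x^n.
-4 x y'(x) contributes -4 n a_n at x^n.
3 y(x) contributes 3 a_n at x^n.
Matching x^n: (n+2)(n+1) a_{n+2} + (3 n(n-1) - 4 n + 3) a_n = 0.
Thus a_{n+2} = (-3 n(n-1) + 4 n - 3) / ((n+1)(n+2)) * a_n.

Check with a_0 = 1, a_1 = 2 (apply the recurrence for n = 0, 1, 2, 3): a_0 = 1, a_1 = 2, a_2 = -3/2, a_3 = 1/3, a_4 = 1/8, a_5 = -3/20.

a_(n+2) = (-3 n(n-1) + 4 n - 3) / ((n+1)(n+2)) * a_n; check: a_0 = 1, a_1 = 2, a_2 = -3/2, a_3 = 1/3, a_4 = 1/8, a_5 = -3/20


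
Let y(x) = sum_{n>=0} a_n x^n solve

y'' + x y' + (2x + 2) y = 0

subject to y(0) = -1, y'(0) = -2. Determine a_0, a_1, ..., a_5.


Ansatz: y(x) = sum_{n>=0} a_n x^n, so y'(x) = sum_{n>=1} n a_n x^(n-1) and y''(x) = sum_{n>=2} n(n-1) a_n x^(n-2).
Substitute into P(x) y'' + Q(x) y' + R(x) y = 0 with P(x) = 1, Q(x) = x, R(x) = 2x + 2, and match powers of x.
Initial conditions: a_0 = -1, a_1 = -2.
Setting the coefficient of each power of x to zero and solving order by order (substituting the coefficients already found):
  x^0: 2 a_2 + 2 a_0 = 0  ->  2 a_2 = -2 a_0 = 2  ->  a_2 = 1
  x^1: 6 a_3 + 3 a_1 + 2 a_0 = 0  ->  6 a_3 = -3 a_1 - 2 a_0 = 8  ->  a_3 = 4/3
  x^2: 12 a_4 + 4 a_2 + 2 a_1 = 0  ->  12 a_4 = -4 a_2 - 2 a_1 = 0  ->  a_4 = 0
  x^3: 20 a_5 + 5 a_3 + 2 a_2 = 0  ->  20 a_5 = -5 a_3 - 2 a_2 = -26/3  ->  a_5 = -13/30
Truncated series: y(x) = -1 - 2 x + x^2 + (4/3) x^3 - (13/30) x^5 + O(x^6).

a_0 = -1; a_1 = -2; a_2 = 1; a_3 = 4/3; a_4 = 0; a_5 = -13/30


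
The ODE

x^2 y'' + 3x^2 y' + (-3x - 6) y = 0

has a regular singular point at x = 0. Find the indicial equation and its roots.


Divide by x^2 to reach normal form y'' + P_1(x) y' + P_2(x) y = 0 with P_1(x) = 3 and P_2(x) = -3/x - 6/x^2.
x = 0 is a singular point because the y-coefficient -3/x - 6/x^2 has a pole at x = 0.
It is a regular singular point because x P_1(x) = p(x) = 3x and x^2 P_2(x) = q(x) = -3x - 6 are polynomials, hence analytic at x = 0.
p(0) = 0,  q(0) = -6.
Indicial equation: r(r-1) + p(0) r + q(0) = 0, i.e. r^2 + (p(0) - 1) r + q(0) = 0, i.e. r^2 - 1 r - 6 = 0.
Discriminant: (-1)^2 - 4(-6) = 25, so r = (1 ± 5)/2.
Solving: r_1 = 3, r_2 = -2.

indicial: r^2 - 1 r - 6 = 0; roots r_1 = 3, r_2 = -2


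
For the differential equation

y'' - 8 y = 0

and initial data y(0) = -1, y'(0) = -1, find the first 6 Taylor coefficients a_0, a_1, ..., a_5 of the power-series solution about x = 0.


Ansatz: y(x) = sum_{n>=0} a_n x^n, so y'(x) = sum_{n>=1} n a_n x^(n-1) and y''(x) = sum_{n>=2} n(n-1) a_n x^(n-2).
Substitute into P(x) y'' + Q(x) y' + R(x) y = 0 with P(x) = 1, Q(x) = 0, R(x) = -8, and match powers of x.
Initial conditions: a_0 = -1, a_1 = -1.
Setting the coefficient of each power of x to zero and solving order by order (substituting the coefficients already found):
  x^0: 2 a_2 - 8 a_0 = 0  ->  2 a_2 = 8 a_0 = -8  ->  a_2 = -4
  x^1: 6 a_3 - 8 a_1 = 0  ->  6 a_3 = 8 a_1 = -8  ->  a_3 = -4/3
  x^2: 12 a_4 - 8 a_2 = 0  ->  12 a_4 = 8 a_2 = -32  ->  a_4 = -8/3
  x^3: 20 a_5 - 8 a_3 = 0  ->  20 a_5 = 8 a_3 = -32/3  ->  a_5 = -8/15
Truncated series: y(x) = -1 - x - 4 x^2 - (4/3) x^3 - (8/3) x^4 - (8/15) x^5 + O(x^6).

a_0 = -1; a_1 = -1; a_2 = -4; a_3 = -4/3; a_4 = -8/3; a_5 = -8/15


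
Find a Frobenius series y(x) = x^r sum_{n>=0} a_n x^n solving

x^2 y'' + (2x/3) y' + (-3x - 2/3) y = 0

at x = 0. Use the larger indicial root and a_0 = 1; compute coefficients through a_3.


Write in Frobenius form y'' + (p(x)/x) y' + (q(x)/x^2) y = 0:
  p(x) = 2/3,  q(x) = -3x - 2/3.
Indicial equation: r(r-1) + (2/3) r + (-2/3) = 0 -> roots r_1 = 1, r_2 = -2/3.
Take r = r_1 = 1. Let y(x) = x^r sum_{n>=0} a_n x^n with a_0 = 1.
Substitute y = x^r sum a_n x^n and match x^{r+n}. The recurrence is
  D(n) a_n - 3 a_{n-1} = 0,  where D(n) = (r+n)(r+n-1) + (2/3)(r+n) + (-2/3).
  a_n = 3 / D(n) * a_{n-1}.
Since the indicial polynomial factors as (r - r_1)(r - r_2), D(n) = (r_1 + n - r_1)(r_1 + n - r_2) = n(n + 5/3).
Evaluating step by step (a_0 = 1):
  n = 1: D(1) = 1(1 + 5/3) = 8/3; numerator = 3(1) = 3; a_1 = (3)/(8/3) = 9/8
  n = 2: D(2) = 2(2 + 5/3) = 22/3; numerator = 3(9/8) = 27/8; a_2 = (27/8)/(22/3) = 81/176
  n = 3: D(3) = 3(3 + 5/3) = 14; numerator = 3(81/176) = 243/176; a_3 = (243/176)/(14) = 243/2464

r = 1; a_0 = 1; a_1 = 9/8; a_2 = 81/176; a_3 = 243/2464


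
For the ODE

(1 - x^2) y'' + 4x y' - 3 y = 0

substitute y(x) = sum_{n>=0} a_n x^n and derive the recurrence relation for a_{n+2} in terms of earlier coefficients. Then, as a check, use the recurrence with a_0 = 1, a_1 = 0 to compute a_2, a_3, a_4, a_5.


Substitute y = sum_n a_n x^n.
(1 - 1 x^2) y'' contributes (n+2)(n+1) a_{n+2} - n(n-1) a_n at x^n.
4 x y'(x) contributes 4 n a_n at x^n.
-3 y(x) contributes -3 a_n at x^n.
Matching x^n: (n+2)(n+1) a_{n+2} + (-n(n-1) + 4 n - 3) a_n = 0.
Thus a_{n+2} = (n(n-1) - 4 n + 3) / ((n+1)(n+2)) * a_n.

Check with a_0 = 1, a_1 = 0 (apply the recurrence for n = 0, 1, 2, 3): a_0 = 1, a_1 = 0, a_2 = 3/2, a_3 = 0, a_4 = -3/8, a_5 = 0.

a_(n+2) = (n(n-1) - 4 n + 3) / ((n+1)(n+2)) * a_n; check: a_0 = 1, a_1 = 0, a_2 = 3/2, a_3 = 0, a_4 = -3/8, a_5 = 0


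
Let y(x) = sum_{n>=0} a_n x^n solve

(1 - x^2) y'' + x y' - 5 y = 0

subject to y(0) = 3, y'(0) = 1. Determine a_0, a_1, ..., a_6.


Ansatz: y(x) = sum_{n>=0} a_n x^n, so y'(x) = sum_{n>=1} n a_n x^(n-1) and y''(x) = sum_{n>=2} n(n-1) a_n x^(n-2).
Substitute into P(x) y'' + Q(x) y' + R(x) y = 0 with P(x) = 1 - x^2, Q(x) = x, R(x) = -5, and match powers of x.
Initial conditions: a_0 = 3, a_1 = 1.
Setting the coefficient of each power of x to zero and solving order by order (substituting the coefficients already found):
  x^0: 2 a_2 - 5 a_0 = 0  ->  2 a_2 = 5 a_0 = 15  ->  a_2 = 15/2
  x^1: 6 a_3 - 4 a_1 = 0  ->  6 a_3 = 4 a_1 = 4  ->  a_3 = 2/3
  x^2: 12 a_4 - 5 a_2 = 0  ->  12 a_4 = 5 a_2 = 75/2  ->  a_4 = 25/8
  x^3: 20 a_5 - 8 a_3 = 0  ->  20 a_5 = 8 a_3 = 16/3  ->  a_5 = 4/15
  x^4: 30 a_6 - 13 a_4 = 0  ->  30 a_6 = 13 a_4 = 325/8  ->  a_6 = 65/48
Truncated series: y(x) = 3 + x + (15/2) x^2 + (2/3) x^3 + (25/8) x^4 + (4/15) x^5 + (65/48) x^6 + O(x^7).

a_0 = 3; a_1 = 1; a_2 = 15/2; a_3 = 2/3; a_4 = 25/8; a_5 = 4/15; a_6 = 65/48


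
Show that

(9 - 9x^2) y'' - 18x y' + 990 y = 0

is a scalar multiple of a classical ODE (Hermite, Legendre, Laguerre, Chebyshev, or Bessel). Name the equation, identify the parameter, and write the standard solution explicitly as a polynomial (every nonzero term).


All three coefficients share the factor 9; dividing through by 9 gives  (1 - x^2) y'' - 2x y' + 110 y = 0.
This matches the Legendre equation (1 - x^2) y'' - 2x y' + n(n+1) y = 0 (note the -2x y' term) with n(n+1) = 110, so n = 10; the polynomial solution is P_10(x).
With y = sum_k a_k x^k, matching x^k gives (k+2)(k+1) a_{k+2} = [k(k+1) - n(n+1)] a_k = (k - 10)(k + 11) a_k. The right side vanishes at k = 10, so the series with the parity of 10 terminates at degree 10.
Standard normalization (P_n(1) = 1): leading coefficient (2n)!/(2^n (n!)^2) = 2432902008176640000/(1024*13168189440000) = 46189/256, so a_10 = 46189/256. Work downward with a_k = (k+1)(k+2) a_{k+2} / ((k - 10)(k + 11)):
  a_8 = (9)(10)(46189/256) / ((8 - 10)(8 + 11)) = (2078505/128)/(-38) = -109395/256
  a_6 = (7)(8)(-109395/256) / ((6 - 10)(6 + 11)) = (-765765/32)/(-68) = 45045/128
  a_4 = (5)(6)(45045/128) / ((4 - 10)(4 + 11)) = (675675/64)/(-90) = -15015/128
  a_2 = (3)(4)(-15015/128) / ((2 - 10)(2 + 11)) = (-45045/32)/(-104) = 3465/256
  a_0 = (1)(2)(3465/256) / ((0 - 10)(0 + 11)) = (3465/128)/(-110) = -63/256
Hence P_10(x) = 46189 x^10/256 - 109395 x^8/256 + 45045 x^6/128 - 15015 x^4/128 + 3465 x^2/256 - 63/256.

P_10(x); series = 46189 x^10/256 - 109395 x^8/256 + 45045 x^6/128 - 15015 x^4/128 + 3465 x^2/256 - 63/256


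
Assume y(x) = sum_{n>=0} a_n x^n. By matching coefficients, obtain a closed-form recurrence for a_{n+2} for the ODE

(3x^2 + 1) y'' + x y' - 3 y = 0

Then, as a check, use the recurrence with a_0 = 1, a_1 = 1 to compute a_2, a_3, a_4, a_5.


Substitute y = sum_n a_n x^n.
(1 + 3 x^2) y'' contributes (n+2)(n+1) a_{n+2} + 3 n(n-1) a_n at x^n.
x y'(x) contributes n a_n at x^n.
-3 y(x) contributes -3 a_n at x^n.
Matching x^n: (n+2)(n+1) a_{n+2} + (3 n(n-1) + n - 3) a_n = 0.
Thus a_{n+2} = (-3 n(n-1) - n + 3) / ((n+1)(n+2)) * a_n.

Check with a_0 = 1, a_1 = 1 (apply the recurrence for n = 0, 1, 2, 3): a_0 = 1, a_1 = 1, a_2 = 3/2, a_3 = 1/3, a_4 = -5/8, a_5 = -3/10.

a_(n+2) = (-3 n(n-1) - n + 3) / ((n+1)(n+2)) * a_n; check: a_0 = 1, a_1 = 1, a_2 = 3/2, a_3 = 1/3, a_4 = -5/8, a_5 = -3/10


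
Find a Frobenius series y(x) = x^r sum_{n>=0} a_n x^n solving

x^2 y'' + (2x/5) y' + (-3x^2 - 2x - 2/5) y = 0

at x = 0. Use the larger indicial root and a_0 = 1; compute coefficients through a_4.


Write in Frobenius form y'' + (p(x)/x) y' + (q(x)/x^2) y = 0:
  p(x) = 2/5,  q(x) = -3x^2 - 2x - 2/5.
Indicial equation: r(r-1) + (2/5) r + (-2/5) = 0 -> roots r_1 = 1, r_2 = -2/5.
Take r = r_1 = 1. Let y(x) = x^r sum_{n>=0} a_n x^n with a_0 = 1.
Substitute y = x^r sum a_n x^n and match x^{r+n}. The recurrence is
  D(n) a_n - 2 a_{n-1} - 3 a_{n-2} = 0,  where D(n) = (r+n)(r+n-1) + (2/5)(r+n) + (-2/5).
  a_n = [2 a_{n-1} + 3 a_{n-2}] / D(n).
Since the indicial polynomial factors as (r - r_1)(r - r_2), D(n) = (r_1 + n - r_1)(r_1 + n - r_2) = n(n + 7/5).
Evaluating step by step (a_0 = 1):
  n = 1: D(1) = 1(1 + 7/5) = 12/5; numerator = 2(1) = 2; a_1 = (2)/(12/5) = 5/6
  n = 2: D(2) = 2(2 + 7/5) = 34/5; numerator = 2(5/6) + 3(1) = 14/3; a_2 = (14/3)/(34/5) = 35/51
  n = 3: D(3) = 3(3 + 7/5) = 66/5; numerator = 2(35/51) + 3(5/6) = 395/102; a_3 = (395/102)/(66/5) = 1975/6732
  n = 4: D(4) = 4(4 + 7/5) = 108/5; numerator = 2(1975/6732) + 3(35/51) = 8905/3366; a_4 = (8905/3366)/(108/5) = 44525/363528

r = 1; a_0 = 1; a_1 = 5/6; a_2 = 35/51; a_3 = 1975/6732; a_4 = 44525/363528


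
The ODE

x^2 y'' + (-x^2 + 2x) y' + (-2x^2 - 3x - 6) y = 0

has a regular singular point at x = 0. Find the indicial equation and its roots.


Divide by x^2 to reach normal form y'' + P_1(x) y' + P_2(x) y = 0 with P_1(x) = -1 + 2/x and P_2(x) = -2 - 3/x - 6/x^2.
x = 0 is a singular point because the y'-coefficient -1 + 2/x has a pole at x = 0 and the y-coefficient -2 - 3/x - 6/x^2 has a pole at x = 0.
It is a regular singular point because x P_1(x) = p(x) = 2 - x and x^2 P_2(x) = q(x) = -2x^2 - 3x - 6 are polynomials, hence analytic at x = 0.
p(0) = 2,  q(0) = -6.
Indicial equation: r(r-1) + p(0) r + q(0) = 0, i.e. r^2 + (p(0) - 1) r + q(0) = 0, i.e. r^2 + 1 r - 6 = 0.
Discriminant: (1)^2 - 4(-6) = 25, so r = (-1 ± 5)/2.
Solving: r_1 = 2, r_2 = -3.

indicial: r^2 + 1 r - 6 = 0; roots r_1 = 2, r_2 = -3


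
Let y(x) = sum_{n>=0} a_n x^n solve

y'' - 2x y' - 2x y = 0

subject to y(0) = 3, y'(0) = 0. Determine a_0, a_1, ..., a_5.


Ansatz: y(x) = sum_{n>=0} a_n x^n, so y'(x) = sum_{n>=1} n a_n x^(n-1) and y''(x) = sum_{n>=2} n(n-1) a_n x^(n-2).
Substitute into P(x) y'' + Q(x) y' + R(x) y = 0 with P(x) = 1, Q(x) = -2x, R(x) = -2x, and match powers of x.
Initial conditions: a_0 = 3, a_1 = 0.
Setting the coefficient of each power of x to zero and solving order by order (substituting the coefficients already found):
  x^0: 2 a_2 = 0  ->  a_2 = 0
  x^1: 6 a_3 - 2 a_1 - 2 a_0 = 0  ->  6 a_3 = 2 a_1 + 2 a_0 = 6  ->  a_3 = 1
  x^2: 12 a_4 - 4 a_2 - 2 a_1 = 0  ->  12 a_4 = 4 a_2 + 2 a_1 = 0  ->  a_4 = 0
  x^3: 20 a_5 - 6 a_3 - 2 a_2 = 0  ->  20 a_5 = 6 a_3 + 2 a_2 = 6  ->  a_5 = 3/10
Truncated series: y(x) = 3 + x^3 + (3/10) x^5 + O(x^6).

a_0 = 3; a_1 = 0; a_2 = 0; a_3 = 1; a_4 = 0; a_5 = 3/10


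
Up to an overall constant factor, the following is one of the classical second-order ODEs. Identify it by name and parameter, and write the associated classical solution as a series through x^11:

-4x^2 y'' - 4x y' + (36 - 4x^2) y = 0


All three coefficients share the factor -4; dividing through by -4 gives  x^2 y'' + x y' + (x^2 - 9) y = 0.
This matches the Bessel equation x^2 y'' + x y' + (x^2 - nu^2) y = 0 with nu^2 = 9, so nu = 3; the solution bounded at x = 0 is J_3(x).
Frobenius at x = 0: indicial roots ±nu; for r = nu the recurrence k(k + 2nu) c_k = -c_{k-2} gives the standard series J_nu(x) = sum_{k>=0} (-1)^k / (k! (k+nu)!) (x/2)^(2k+nu). Evaluate the first 5 terms:
  k = 0: (-1)^0 / (0! * 3! * 2^3) x^3 = 1/(1*6*8) x^3 = (1/48) x^3
  k = 1: (-1)^1 / (1! * 4! * 2^5) x^5 = -1/(1*24*32) x^5 = (-1/768) x^5
  k = 2: (-1)^2 / (2! * 5! * 2^7) x^7 = 1/(2*120*128) x^7 = (1/30720) x^7
  k = 3: (-1)^3 / (3! * 6! * 2^9) x^9 = -1/(6*720*512) x^9 = (-1/2211840) x^9
  k = 4: (-1)^4 / (4! * 7! * 2^11) x^11 = 1/(24*5040*2048) x^11 = (1/247726080) x^11
Hence J_3(x) = x^11/247726080 - x^9/2211840 + x^7/30720 - x^5/768 + x^3/48 + ....

J_3(x); series = x^11/247726080 - x^9/2211840 + x^7/30720 - x^5/768 + x^3/48


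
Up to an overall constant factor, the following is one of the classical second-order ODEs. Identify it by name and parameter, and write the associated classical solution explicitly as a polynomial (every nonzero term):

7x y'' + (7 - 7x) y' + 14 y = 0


All three coefficients share the factor 7; dividing through by 7 gives  x y'' + (1 - x) y' + 2 y = 0.
This matches the Laguerre equation x y'' + (1 - x) y' + n y = 0 with n = 2; the polynomial solution is L_2(x).
With y = sum_k a_k x^k, matching x^k gives (k+1)k a_{k+1} + (k+1) a_{k+1} - k a_k + n a_k = 0, i.e. (k+1)^2 a_{k+1} = (k - n) a_k = (k - 2) a_k. The right side vanishes at k = 2, so the series terminates at degree 2.
Standard normalization L_n(0) = 1 gives a_0 = 1. Work upward with a_{k+1} = (k - 2) a_k / (k+1)^2:
  a_1 = (0 - 2)(1) / 1^2 = -2/1 = -2
  a_2 = (1 - 2)(-2) / 2^2 = 2/4 = 1/2
Hence L_2(x) = x^2/2 - 2 x + 1.

L_2(x); series = x^2/2 - 2 x + 1


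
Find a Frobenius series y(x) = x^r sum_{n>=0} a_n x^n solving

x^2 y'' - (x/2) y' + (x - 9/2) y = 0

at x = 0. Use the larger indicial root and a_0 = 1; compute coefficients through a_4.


Write in Frobenius form y'' + (p(x)/x) y' + (q(x)/x^2) y = 0:
  p(x) = -1/2,  q(x) = x - 9/2.
Indicial equation: r(r-1) + (-1/2) r + (-9/2) = 0 -> roots r_1 = 3, r_2 = -3/2.
Take r = r_1 = 3. Let y(x) = x^r sum_{n>=0} a_n x^n with a_0 = 1.
Substitute y = x^r sum a_n x^n and match x^{r+n}. The recurrence is
  D(n) a_n + 1 a_{n-1} = 0,  where D(n) = (r+n)(r+n-1) + (-1/2)(r+n) + (-9/2).
  a_n = -1 / D(n) * a_{n-1}.
Since the indicial polynomial factors as (r - r_1)(r - r_2), D(n) = (r_1 + n - r_1)(r_1 + n - r_2) = n(n + 9/2).
Evaluating step by step (a_0 = 1):
  n = 1: D(1) = 1(1 + 9/2) = 11/2; numerator = -1(1) = -1; a_1 = (-1)/(11/2) = -2/11
  n = 2: D(2) = 2(2 + 9/2) = 13; numerator = -1(-2/11) = 2/11; a_2 = (2/11)/(13) = 2/143
  n = 3: D(3) = 3(3 + 9/2) = 45/2; numerator = -1(2/143) = -2/143; a_3 = (-2/143)/(45/2) = -4/6435
  n = 4: D(4) = 4(4 + 9/2) = 34; numerator = -1(-4/6435) = 4/6435; a_4 = (4/6435)/(34) = 2/109395

r = 3; a_0 = 1; a_1 = -2/11; a_2 = 2/143; a_3 = -4/6435; a_4 = 2/109395


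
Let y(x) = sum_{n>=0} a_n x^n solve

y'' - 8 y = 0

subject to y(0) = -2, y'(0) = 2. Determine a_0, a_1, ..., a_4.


Ansatz: y(x) = sum_{n>=0} a_n x^n, so y'(x) = sum_{n>=1} n a_n x^(n-1) and y''(x) = sum_{n>=2} n(n-1) a_n x^(n-2).
Substitute into P(x) y'' + Q(x) y' + R(x) y = 0 with P(x) = 1, Q(x) = 0, R(x) = -8, and match powers of x.
Initial conditions: a_0 = -2, a_1 = 2.
Setting the coefficient of each power of x to zero and solving order by order (substituting the coefficients already found):
  x^0: 2 a_2 - 8 a_0 = 0  ->  2 a_2 = 8 a_0 = -16  ->  a_2 = -8
  x^1: 6 a_3 - 8 a_1 = 0  ->  6 a_3 = 8 a_1 = 16  ->  a_3 = 8/3
  x^2: 12 a_4 - 8 a_2 = 0  ->  12 a_4 = 8 a_2 = -64  ->  a_4 = -16/3
Truncated series: y(x) = -2 + 2 x - 8 x^2 + (8/3) x^3 - (16/3) x^4 + O(x^5).

a_0 = -2; a_1 = 2; a_2 = -8; a_3 = 8/3; a_4 = -16/3


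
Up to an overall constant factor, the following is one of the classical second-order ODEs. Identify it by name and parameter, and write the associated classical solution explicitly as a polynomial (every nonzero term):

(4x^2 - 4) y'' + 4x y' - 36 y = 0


All three coefficients share the factor -4; dividing through by -4 gives  (1 - x^2) y'' - x y' + 9 y = 0.
This matches the Chebyshev equation (1 - x^2) y'' - x y' + n^2 y = 0 (note the -x y' term, not -2x y') with n^2 = 9, so n = 3; the polynomial solution is T_3(x).
With y = sum_k a_k x^k, matching x^k gives (k+2)(k+1) a_{k+2} = (k^2 - n^2) a_k = (k - 3)(k + 3) a_k. The right side vanishes at k = 3, so the series with the parity of 3 terminates at degree 3.
Standard normalization: leading coefficient of T_n is 2^(n-1), so a_3 = 2^2 = 4. Work downward with a_k = (k+1)(k+2) a_{k+2} / ((k - 3)(k + 3)):
  a_1 = (2)(3)(4) / ((1 - 3)(1 + 3)) = 24/(-8) = -3
Hence T_3(x) = 4 x^3 - 3 x.

T_3(x); series = 4 x^3 - 3 x


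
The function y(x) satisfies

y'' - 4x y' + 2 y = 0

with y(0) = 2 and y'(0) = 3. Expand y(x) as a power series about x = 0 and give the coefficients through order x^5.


Ansatz: y(x) = sum_{n>=0} a_n x^n, so y'(x) = sum_{n>=1} n a_n x^(n-1) and y''(x) = sum_{n>=2} n(n-1) a_n x^(n-2).
Substitute into P(x) y'' + Q(x) y' + R(x) y = 0 with P(x) = 1, Q(x) = -4x, R(x) = 2, and match powers of x.
Initial conditions: a_0 = 2, a_1 = 3.
Setting the coefficient of each power of x to zero and solving order by order (substituting the coefficients already found):
  x^0: 2 a_2 + 2 a_0 = 0  ->  2 a_2 = -2 a_0 = -4  ->  a_2 = -2
  x^1: 6 a_3 - 2 a_1 = 0  ->  6 a_3 = 2 a_1 = 6  ->  a_3 = 1
  x^2: 12 a_4 - 6 a_2 = 0  ->  12 a_4 = 6 a_2 = -12  ->  a_4 = -1
  x^3: 20 a_5 - 10 a_3 = 0  ->  20 a_5 = 10 a_3 = 10  ->  a_5 = 1/2
Truncated series: y(x) = 2 + 3 x - 2 x^2 + x^3 - x^4 + (1/2) x^5 + O(x^6).

a_0 = 2; a_1 = 3; a_2 = -2; a_3 = 1; a_4 = -1; a_5 = 1/2


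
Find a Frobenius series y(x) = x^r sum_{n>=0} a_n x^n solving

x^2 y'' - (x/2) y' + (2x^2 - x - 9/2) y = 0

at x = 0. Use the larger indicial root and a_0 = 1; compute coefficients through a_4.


Write in Frobenius form y'' + (p(x)/x) y' + (q(x)/x^2) y = 0:
  p(x) = -1/2,  q(x) = 2x^2 - x - 9/2.
Indicial equation: r(r-1) + (-1/2) r + (-9/2) = 0 -> roots r_1 = 3, r_2 = -3/2.
Take r = r_1 = 3. Let y(x) = x^r sum_{n>=0} a_n x^n with a_0 = 1.
Substitute y = x^r sum a_n x^n and match x^{r+n}. The recurrence is
  D(n) a_n - 1 a_{n-1} + 2 a_{n-2} = 0,  where D(n) = (r+n)(r+n-1) + (-1/2)(r+n) + (-9/2).
  a_n = [1 a_{n-1} - 2 a_{n-2}] / D(n).
Since the indicial polynomial factors as (r - r_1)(r - r_2), D(n) = (r_1 + n - r_1)(r_1 + n - r_2) = n(n + 9/2).
Evaluating step by step (a_0 = 1):
  n = 1: D(1) = 1(1 + 9/2) = 11/2; numerator = 1(1) = 1; a_1 = (1)/(11/2) = 2/11
  n = 2: D(2) = 2(2 + 9/2) = 13; numerator = 1(2/11) - 2(1) = -20/11; a_2 = (-20/11)/(13) = -20/143
  n = 3: D(3) = 3(3 + 9/2) = 45/2; numerator = 1(-20/143) - 2(2/11) = -72/143; a_3 = (-72/143)/(45/2) = -16/715
  n = 4: D(4) = 4(4 + 9/2) = 34; numerator = 1(-16/715) - 2(-20/143) = 184/715; a_4 = (184/715)/(34) = 92/12155

r = 3; a_0 = 1; a_1 = 2/11; a_2 = -20/143; a_3 = -16/715; a_4 = 92/12155


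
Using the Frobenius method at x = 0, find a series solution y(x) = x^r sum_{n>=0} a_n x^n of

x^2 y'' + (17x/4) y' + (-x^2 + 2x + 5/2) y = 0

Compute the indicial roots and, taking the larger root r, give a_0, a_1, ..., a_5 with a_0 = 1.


Write in Frobenius form y'' + (p(x)/x) y' + (q(x)/x^2) y = 0:
  p(x) = 17/4,  q(x) = -x^2 + 2x + 5/2.
Indicial equation: r(r-1) + (17/4) r + (5/2) = 0 -> roots r_1 = -5/4, r_2 = -2.
Take r = r_1 = -5/4. Let y(x) = x^r sum_{n>=0} a_n x^n with a_0 = 1.
Substitute y = x^r sum a_n x^n and match x^{r+n}. The recurrence is
  D(n) a_n + 2 a_{n-1} - 1 a_{n-2} = 0,  where D(n) = (r+n)(r+n-1) + (17/4)(r+n) + (5/2).
  a_n = [-2 a_{n-1} + 1 a_{n-2}] / D(n).
Since the indicial polynomial factors as (r - r_1)(r - r_2), D(n) = (r_1 + n - r_1)(r_1 + n - r_2) = n(n + 3/4).
Evaluating step by step (a_0 = 1):
  n = 1: D(1) = 1(1 + 3/4) = 7/4; numerator = -2(1) = -2; a_1 = (-2)/(7/4) = -8/7
  n = 2: D(2) = 2(2 + 3/4) = 11/2; numerator = -2(-8/7) + 1(1) = 23/7; a_2 = (23/7)/(11/2) = 46/77
  n = 3: D(3) = 3(3 + 3/4) = 45/4; numerator = -2(46/77) + 1(-8/7) = -180/77; a_3 = (-180/77)/(45/4) = -16/77
  n = 4: D(4) = 4(4 + 3/4) = 19; numerator = -2(-16/77) + 1(46/77) = 78/77; a_4 = (78/77)/(19) = 78/1463
  n = 5: D(5) = 5(5 + 3/4) = 115/4; numerator = -2(78/1463) + 1(-16/77) = -460/1463; a_5 = (-460/1463)/(115/4) = -16/1463

r = -5/4; a_0 = 1; a_1 = -8/7; a_2 = 46/77; a_3 = -16/77; a_4 = 78/1463; a_5 = -16/1463


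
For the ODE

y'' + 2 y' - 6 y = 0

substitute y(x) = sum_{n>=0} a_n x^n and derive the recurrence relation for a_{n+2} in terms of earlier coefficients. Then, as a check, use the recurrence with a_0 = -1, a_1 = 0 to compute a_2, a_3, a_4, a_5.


Substitute y = sum_n a_n x^n.
y''(x) has coefficient (n+2)(n+1) a_{n+2} at x^n;
2 y'(x) has coefficient 2 (n+1) a_{n+1} at x^n;
-6 y(x) has coefficient -6 a_n at x^n.
Matching x^n: (n+2)(n+1) a_{n+2} + 2 (n+1) a_{n+1} - 6 a_n = 0.
Thus a_{n+2} = [-2 (n+1) a_{n+1} + 6 a_n] / ((n+1)(n+2)).

Check with a_0 = -1, a_1 = 0 (apply the recurrence for n = 0, 1, 2, 3): a_0 = -1, a_1 = 0, a_2 = -3, a_3 = 2, a_4 = -5/2, a_5 = 8/5.

a_(n+2) = [-2 (n+1) a_(n+1) + 6 a_n] / ((n+1)(n+2)); check: a_0 = -1, a_1 = 0, a_2 = -3, a_3 = 2, a_4 = -5/2, a_5 = 8/5


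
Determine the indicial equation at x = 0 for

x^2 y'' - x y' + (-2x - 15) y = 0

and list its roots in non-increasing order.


Divide by x^2 to reach normal form y'' + P_1(x) y' + P_2(x) y = 0 with P_1(x) = -1/x and P_2(x) = -2/x - 15/x^2.
x = 0 is a singular point because the y'-coefficient -1/x has a pole at x = 0 and the y-coefficient -2/x - 15/x^2 has a pole at x = 0.
It is a regular singular point because x P_1(x) = p(x) = -1 and x^2 P_2(x) = q(x) = -2x - 15 are polynomials, hence analytic at x = 0.
p(0) = -1,  q(0) = -15.
Indicial equation: r(r-1) + p(0) r + q(0) = 0, i.e. r^2 + (p(0) - 1) r + q(0) = 0, i.e. r^2 - 2 r - 15 = 0.
Discriminant: (-2)^2 - 4(-15) = 64, so r = (2 ± 8)/2.
Solving: r_1 = 5, r_2 = -3.

indicial: r^2 - 2 r - 15 = 0; roots r_1 = 5, r_2 = -3


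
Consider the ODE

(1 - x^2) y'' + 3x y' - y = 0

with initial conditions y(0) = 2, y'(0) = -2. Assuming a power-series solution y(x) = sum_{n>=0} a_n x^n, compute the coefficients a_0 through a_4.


Ansatz: y(x) = sum_{n>=0} a_n x^n, so y'(x) = sum_{n>=1} n a_n x^(n-1) and y''(x) = sum_{n>=2} n(n-1) a_n x^(n-2).
Substitute into P(x) y'' + Q(x) y' + R(x) y = 0 with P(x) = 1 - x^2, Q(x) = 3x, R(x) = -1, and match powers of x.
Initial conditions: a_0 = 2, a_1 = -2.
Setting the coefficient of each power of x to zero and solving order by order (substituting the coefficients already found):
  x^0: 2 a_2 - a_0 = 0  ->  2 a_2 = a_0 = 2  ->  a_2 = 1
  x^1: 6 a_3 + 2 a_1 = 0  ->  6 a_3 = -2 a_1 = 4  ->  a_3 = 2/3
  x^2: 12 a_4 + 3 a_2 = 0  ->  12 a_4 = -3 a_2 = -3  ->  a_4 = -1/4
Truncated series: y(x) = 2 - 2 x + x^2 + (2/3) x^3 - (1/4) x^4 + O(x^5).

a_0 = 2; a_1 = -2; a_2 = 1; a_3 = 2/3; a_4 = -1/4


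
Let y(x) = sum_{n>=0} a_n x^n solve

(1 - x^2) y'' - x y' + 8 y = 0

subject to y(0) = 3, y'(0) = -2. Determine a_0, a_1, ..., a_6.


Ansatz: y(x) = sum_{n>=0} a_n x^n, so y'(x) = sum_{n>=1} n a_n x^(n-1) and y''(x) = sum_{n>=2} n(n-1) a_n x^(n-2).
Substitute into P(x) y'' + Q(x) y' + R(x) y = 0 with P(x) = 1 - x^2, Q(x) = -x, R(x) = 8, and match powers of x.
Initial conditions: a_0 = 3, a_1 = -2.
Setting the coefficient of each power of x to zero and solving order by order (substituting the coefficients already found):
  x^0: 2 a_2 + 8 a_0 = 0  ->  2 a_2 = -8 a_0 = -24  ->  a_2 = -12
  x^1: 6 a_3 + 7 a_1 = 0  ->  6 a_3 = -7 a_1 = 14  ->  a_3 = 7/3
  x^2: 12 a_4 + 4 a_2 = 0  ->  12 a_4 = -4 a_2 = 48  ->  a_4 = 4
  x^3: 20 a_5 - a_3 = 0  ->  20 a_5 = a_3 = 7/3  ->  a_5 = 7/60
  x^4: 30 a_6 - 8 a_4 = 0  ->  30 a_6 = 8 a_4 = 32  ->  a_6 = 16/15
Truncated series: y(x) = 3 - 2 x - 12 x^2 + (7/3) x^3 + 4 x^4 + (7/60) x^5 + (16/15) x^6 + O(x^7).

a_0 = 3; a_1 = -2; a_2 = -12; a_3 = 7/3; a_4 = 4; a_5 = 7/60; a_6 = 16/15


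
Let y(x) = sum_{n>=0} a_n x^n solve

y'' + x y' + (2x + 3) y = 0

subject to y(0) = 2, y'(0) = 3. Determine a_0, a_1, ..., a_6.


Ansatz: y(x) = sum_{n>=0} a_n x^n, so y'(x) = sum_{n>=1} n a_n x^(n-1) and y''(x) = sum_{n>=2} n(n-1) a_n x^(n-2).
Substitute into P(x) y'' + Q(x) y' + R(x) y = 0 with P(x) = 1, Q(x) = x, R(x) = 2x + 3, and match powers of x.
Initial conditions: a_0 = 2, a_1 = 3.
Setting the coefficient of each power of x to zero and solving order by order (substituting the coefficients already found):
  x^0: 2 a_2 + 3 a_0 = 0  ->  2 a_2 = -3 a_0 = -6  ->  a_2 = -3
  x^1: 6 a_3 + 4 a_1 + 2 a_0 = 0  ->  6 a_3 = -4 a_1 - 2 a_0 = -16  ->  a_3 = -8/3
  x^2: 12 a_4 + 5 a_2 + 2 a_1 = 0  ->  12 a_4 = -5 a_2 - 2 a_1 = 9  ->  a_4 = 3/4
  x^3: 20 a_5 + 6 a_3 + 2 a_2 = 0  ->  20 a_5 = -6 a_3 - 2 a_2 = 22  ->  a_5 = 11/10
  x^4: 30 a_6 + 7 a_4 + 2 a_3 = 0  ->  30 a_6 = -7 a_4 - 2 a_3 = 1/12  ->  a_6 = 1/360
Truncated series: y(x) = 2 + 3 x - 3 x^2 - (8/3) x^3 + (3/4) x^4 + (11/10) x^5 + (1/360) x^6 + O(x^7).

a_0 = 2; a_1 = 3; a_2 = -3; a_3 = -8/3; a_4 = 3/4; a_5 = 11/10; a_6 = 1/360


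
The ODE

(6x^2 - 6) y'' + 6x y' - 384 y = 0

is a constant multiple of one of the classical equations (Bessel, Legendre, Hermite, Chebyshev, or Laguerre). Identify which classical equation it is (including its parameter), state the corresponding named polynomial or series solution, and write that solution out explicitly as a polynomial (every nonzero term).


All three coefficients share the factor -6; dividing through by -6 gives  (1 - x^2) y'' - x y' + 64 y = 0.
This matches the Chebyshev equation (1 - x^2) y'' - x y' + n^2 y = 0 (note the -x y' term, not -2x y') with n^2 = 64, so n = 8; the polynomial solution is T_8(x).
With y = sum_k a_k x^k, matching x^k gives (k+2)(k+1) a_{k+2} = (k^2 - n^2) a_k = (k - 8)(k + 8) a_k. The right side vanishes at k = 8, so the series with the parity of 8 terminates at degree 8.
Standard normalization: leading coefficient of T_n is 2^(n-1), so a_8 = 2^7 = 128. Work downward with a_k = (k+1)(k+2) a_{k+2} / ((k - 8)(k + 8)):
  a_6 = (7)(8)(128) / ((6 - 8)(6 + 8)) = 7168/(-28) = -256
  a_4 = (5)(6)(-256) / ((4 - 8)(4 + 8)) = -7680/(-48) = 160
  a_2 = (3)(4)(160) / ((2 - 8)(2 + 8)) = 1920/(-60) = -32
  a_0 = (1)(2)(-32) / ((0 - 8)(0 + 8)) = -64/(-64) = 1
Hence T_8(x) = 128 x^8 - 256 x^6 + 160 x^4 - 32 x^2 + 1.

T_8(x); series = 128 x^8 - 256 x^6 + 160 x^4 - 32 x^2 + 1


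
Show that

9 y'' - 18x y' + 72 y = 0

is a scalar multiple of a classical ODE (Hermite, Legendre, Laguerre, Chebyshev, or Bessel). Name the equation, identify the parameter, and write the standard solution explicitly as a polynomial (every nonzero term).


All three coefficients share the factor 9; dividing through by 9 gives  y'' - 2x y' + 8 y = 0.
This matches the Hermite equation y'' - 2x y' + 2n y = 0 with 2n = 8, so n = 4; the polynomial solution is H_4(x).
With y = sum_k a_k x^k, matching x^k gives (k+2)(k+1) a_{k+2} = 2(k - n) a_k = 2(k - 4) a_k. The right side vanishes at k = 4, so the series with the parity of 4 terminates at degree 4.
Standard normalization: leading coefficient of H_n is 2^n, so a_4 = 2^4 = 16. Work downward with a_k = (k+1)(k+2) a_{k+2} / (2(k - n)):
  a_2 = (3)(4)(16) / (2(2 - 4)) = 192/(-4) = -48
  a_0 = (1)(2)(-48) / (2(0 - 4)) = -96/(-8) = 12
Hence H_4(x) = 16 x^4 - 48 x^2 + 12.

H_4(x); series = 16 x^4 - 48 x^2 + 12
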